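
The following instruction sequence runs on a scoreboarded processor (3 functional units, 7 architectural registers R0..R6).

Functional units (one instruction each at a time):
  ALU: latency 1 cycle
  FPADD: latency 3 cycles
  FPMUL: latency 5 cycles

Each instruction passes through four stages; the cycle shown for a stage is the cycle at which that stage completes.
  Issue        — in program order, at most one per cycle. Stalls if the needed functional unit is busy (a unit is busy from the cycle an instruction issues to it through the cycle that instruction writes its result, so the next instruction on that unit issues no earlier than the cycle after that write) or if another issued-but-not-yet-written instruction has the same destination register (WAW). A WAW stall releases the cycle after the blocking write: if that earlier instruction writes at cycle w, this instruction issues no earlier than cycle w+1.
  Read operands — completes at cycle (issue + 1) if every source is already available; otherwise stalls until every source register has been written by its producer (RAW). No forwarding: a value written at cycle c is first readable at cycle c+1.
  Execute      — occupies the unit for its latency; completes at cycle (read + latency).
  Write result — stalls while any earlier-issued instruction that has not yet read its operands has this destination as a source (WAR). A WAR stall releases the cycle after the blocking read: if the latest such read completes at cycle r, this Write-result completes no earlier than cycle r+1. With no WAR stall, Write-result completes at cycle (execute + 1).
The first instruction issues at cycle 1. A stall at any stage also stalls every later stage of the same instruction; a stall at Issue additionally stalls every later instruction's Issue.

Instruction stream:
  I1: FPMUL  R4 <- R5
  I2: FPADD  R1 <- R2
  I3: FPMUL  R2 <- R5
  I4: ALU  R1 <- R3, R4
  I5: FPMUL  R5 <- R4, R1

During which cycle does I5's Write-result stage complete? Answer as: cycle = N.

  I1 | 1 | 2 | 7 | 8
  I2 | 2 | 3 | 6 | 7
  I3 | 9 | 10 | 15 | 16   struct: FPMUL busy until I1 writes@8
  I4 | 10 | 11 | 12 | 13
  I5 | 17 | 18 | 23 | 24   struct: FPMUL busy until I3 writes@16

cycle = 24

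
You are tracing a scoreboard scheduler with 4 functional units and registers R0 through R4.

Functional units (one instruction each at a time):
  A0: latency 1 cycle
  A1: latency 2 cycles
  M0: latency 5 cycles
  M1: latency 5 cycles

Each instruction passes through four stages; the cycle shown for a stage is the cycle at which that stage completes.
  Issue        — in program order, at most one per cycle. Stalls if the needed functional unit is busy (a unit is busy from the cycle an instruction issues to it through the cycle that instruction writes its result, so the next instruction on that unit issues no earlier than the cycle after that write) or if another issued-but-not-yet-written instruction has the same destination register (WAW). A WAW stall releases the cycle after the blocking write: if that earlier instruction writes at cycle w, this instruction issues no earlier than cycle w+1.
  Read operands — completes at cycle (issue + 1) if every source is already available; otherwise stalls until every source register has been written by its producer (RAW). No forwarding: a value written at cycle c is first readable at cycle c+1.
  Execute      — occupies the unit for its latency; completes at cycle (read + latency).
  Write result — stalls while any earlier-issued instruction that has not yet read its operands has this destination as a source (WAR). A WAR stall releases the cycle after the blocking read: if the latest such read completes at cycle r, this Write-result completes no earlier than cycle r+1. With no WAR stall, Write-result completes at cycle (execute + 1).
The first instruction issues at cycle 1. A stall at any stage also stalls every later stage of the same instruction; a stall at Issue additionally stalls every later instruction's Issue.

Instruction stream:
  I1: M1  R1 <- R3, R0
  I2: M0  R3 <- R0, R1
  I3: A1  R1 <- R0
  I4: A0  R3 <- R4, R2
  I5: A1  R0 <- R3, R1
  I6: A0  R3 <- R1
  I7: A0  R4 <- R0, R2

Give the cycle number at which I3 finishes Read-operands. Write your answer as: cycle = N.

cycle = 10

c1: I1→M1
c2: I1 RO, I2→M0
c7: I1 EX
c8: I1 WR R1
c9: I2 RO, I3→A1
c10: I3 RO
c12: I3 EX
c13: I3 WR R1
c14: I2 EX
c15: I2 WR R3
c16: I4→A0
c17: I4 RO, I5→A1
c18: I4 EX
c19: I4 WR R3
c20: I5 RO, I6→A0
c21: I6 RO
c22: I5 EX, I6 EX
c23: I5 WR R0, I6 WR R3
c24: I7→A0
c25: I7 RO
c26: I7 EX
c27: I7 WR R4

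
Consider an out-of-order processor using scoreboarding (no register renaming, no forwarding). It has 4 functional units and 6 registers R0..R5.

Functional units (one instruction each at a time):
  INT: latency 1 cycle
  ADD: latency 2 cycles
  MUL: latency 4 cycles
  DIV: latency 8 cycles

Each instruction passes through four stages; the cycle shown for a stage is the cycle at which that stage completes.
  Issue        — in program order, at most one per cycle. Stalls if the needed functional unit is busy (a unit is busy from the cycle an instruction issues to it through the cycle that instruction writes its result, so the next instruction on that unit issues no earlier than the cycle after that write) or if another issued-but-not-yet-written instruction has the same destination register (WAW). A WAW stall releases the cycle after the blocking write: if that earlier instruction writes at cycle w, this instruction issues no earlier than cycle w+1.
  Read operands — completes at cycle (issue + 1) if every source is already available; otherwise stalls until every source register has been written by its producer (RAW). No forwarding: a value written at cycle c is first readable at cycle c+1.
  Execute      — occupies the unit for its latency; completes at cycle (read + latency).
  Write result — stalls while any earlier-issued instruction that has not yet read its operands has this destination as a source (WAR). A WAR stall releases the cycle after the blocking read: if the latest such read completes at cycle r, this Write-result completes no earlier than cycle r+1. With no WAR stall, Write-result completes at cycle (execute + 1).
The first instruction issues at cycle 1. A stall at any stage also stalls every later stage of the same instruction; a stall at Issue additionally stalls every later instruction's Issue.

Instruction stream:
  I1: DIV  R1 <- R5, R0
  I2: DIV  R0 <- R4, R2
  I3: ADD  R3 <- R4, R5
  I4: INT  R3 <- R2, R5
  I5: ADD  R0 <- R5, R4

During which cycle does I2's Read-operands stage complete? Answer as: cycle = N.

cycle 1: I1→DIV
cycle 2: I1 RO
cycle 10: I1 EX
cycle 11: I1 WR R1
cycle 12: I2→DIV
cycle 13: I2 RO, I3→ADD
cycle 14: I3 RO
cycle 16: I3 EX
cycle 17: I3 WR R3
cycle 18: I4→INT
cycle 19: I4 RO
cycle 20: I4 EX
cycle 21: I2 EX, I4 WR R3
cycle 22: I2 WR R0
cycle 23: I5→ADD
cycle 24: I5 RO
cycle 26: I5 EX
cycle 27: I5 WR R0

cycle = 13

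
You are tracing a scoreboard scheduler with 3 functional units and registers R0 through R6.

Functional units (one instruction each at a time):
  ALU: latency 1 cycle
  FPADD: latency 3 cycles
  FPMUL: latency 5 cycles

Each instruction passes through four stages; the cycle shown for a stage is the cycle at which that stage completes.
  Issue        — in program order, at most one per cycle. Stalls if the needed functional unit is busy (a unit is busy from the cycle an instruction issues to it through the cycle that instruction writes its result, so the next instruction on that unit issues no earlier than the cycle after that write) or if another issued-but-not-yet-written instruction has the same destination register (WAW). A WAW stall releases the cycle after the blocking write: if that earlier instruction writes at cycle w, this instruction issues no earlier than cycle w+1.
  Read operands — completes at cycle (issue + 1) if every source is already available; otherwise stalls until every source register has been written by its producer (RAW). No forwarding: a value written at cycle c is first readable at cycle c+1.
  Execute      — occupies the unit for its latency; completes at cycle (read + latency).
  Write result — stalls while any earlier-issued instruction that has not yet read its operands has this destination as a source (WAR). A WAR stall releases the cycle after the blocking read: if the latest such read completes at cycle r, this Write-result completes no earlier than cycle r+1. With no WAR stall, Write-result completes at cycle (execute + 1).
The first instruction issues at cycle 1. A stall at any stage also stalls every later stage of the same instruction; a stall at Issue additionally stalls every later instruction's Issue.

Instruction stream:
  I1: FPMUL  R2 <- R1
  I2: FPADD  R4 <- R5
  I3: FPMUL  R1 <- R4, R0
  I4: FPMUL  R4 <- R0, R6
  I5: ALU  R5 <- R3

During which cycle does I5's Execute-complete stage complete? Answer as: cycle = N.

cycle = 20

c1: I1→FPMUL
c2: I1 RO · I2→FPADD
c3: I2 RO
c6: I2 EX
c7: I1 EX · I2 WR R4
c8: I1 WR R2
c9: I3→FPMUL
c10: I3 RO
c15: I3 EX
c16: I3 WR R1
c17: I4→FPMUL
c18: I4 RO · I5→ALU
c19: I5 RO
c20: I5 EX
c21: I5 WR R5
c23: I4 EX
c24: I4 WR R4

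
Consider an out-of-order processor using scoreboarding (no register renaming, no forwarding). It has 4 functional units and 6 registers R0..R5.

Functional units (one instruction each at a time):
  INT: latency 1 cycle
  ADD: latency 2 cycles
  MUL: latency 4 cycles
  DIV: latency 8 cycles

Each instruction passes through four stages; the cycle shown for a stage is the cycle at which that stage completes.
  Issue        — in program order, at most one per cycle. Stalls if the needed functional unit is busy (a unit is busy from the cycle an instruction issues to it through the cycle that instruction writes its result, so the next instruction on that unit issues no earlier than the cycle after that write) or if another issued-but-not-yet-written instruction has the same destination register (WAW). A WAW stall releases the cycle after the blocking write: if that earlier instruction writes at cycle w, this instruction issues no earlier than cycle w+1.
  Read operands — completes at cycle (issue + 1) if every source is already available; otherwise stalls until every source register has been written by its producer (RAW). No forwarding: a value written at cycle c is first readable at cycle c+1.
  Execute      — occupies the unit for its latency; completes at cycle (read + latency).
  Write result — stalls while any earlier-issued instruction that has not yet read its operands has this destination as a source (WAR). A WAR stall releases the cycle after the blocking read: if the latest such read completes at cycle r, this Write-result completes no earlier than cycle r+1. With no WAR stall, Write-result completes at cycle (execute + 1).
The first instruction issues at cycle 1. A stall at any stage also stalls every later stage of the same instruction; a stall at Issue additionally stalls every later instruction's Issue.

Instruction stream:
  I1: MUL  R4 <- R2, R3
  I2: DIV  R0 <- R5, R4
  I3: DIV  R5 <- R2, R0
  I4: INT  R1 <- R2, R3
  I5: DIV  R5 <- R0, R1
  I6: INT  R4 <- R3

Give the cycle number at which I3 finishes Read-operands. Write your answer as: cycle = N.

cycle = 19

[I1] 1/2/6/7
[I2] 2/8/16/17  (RAW R4: wait I1 write@7)
[I3] 18/19/27/28  (struct: DIV busy until I2 writes@17)
[I4] 19/20/21/22
[I5] 29/30/38/39  (struct: DIV busy until I3 writes@28)
[I6] 30/31/32/33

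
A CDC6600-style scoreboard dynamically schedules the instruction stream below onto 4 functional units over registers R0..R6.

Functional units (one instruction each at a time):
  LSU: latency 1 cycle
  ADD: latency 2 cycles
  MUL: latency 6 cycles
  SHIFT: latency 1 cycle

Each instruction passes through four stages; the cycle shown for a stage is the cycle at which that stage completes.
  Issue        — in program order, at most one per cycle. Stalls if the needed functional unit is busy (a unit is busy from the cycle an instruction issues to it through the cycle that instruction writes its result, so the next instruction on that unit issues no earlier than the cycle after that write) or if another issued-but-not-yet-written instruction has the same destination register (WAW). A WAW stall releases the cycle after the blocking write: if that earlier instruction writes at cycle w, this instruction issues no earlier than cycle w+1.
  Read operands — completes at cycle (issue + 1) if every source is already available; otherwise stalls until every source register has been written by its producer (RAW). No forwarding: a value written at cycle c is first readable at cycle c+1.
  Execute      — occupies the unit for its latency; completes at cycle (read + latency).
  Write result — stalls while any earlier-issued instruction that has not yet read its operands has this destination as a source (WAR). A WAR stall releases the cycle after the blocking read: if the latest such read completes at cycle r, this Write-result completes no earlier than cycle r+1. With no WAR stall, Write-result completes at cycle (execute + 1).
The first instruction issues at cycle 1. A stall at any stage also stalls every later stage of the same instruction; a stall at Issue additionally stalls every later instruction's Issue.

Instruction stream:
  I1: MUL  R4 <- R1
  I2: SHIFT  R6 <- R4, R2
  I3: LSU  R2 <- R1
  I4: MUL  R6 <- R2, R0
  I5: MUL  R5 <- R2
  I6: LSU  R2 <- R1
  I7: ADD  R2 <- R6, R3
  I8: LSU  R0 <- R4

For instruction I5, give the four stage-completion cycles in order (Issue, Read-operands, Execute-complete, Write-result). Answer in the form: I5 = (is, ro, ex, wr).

c1: issue I1 (MUL)
c2: I1 read-ops | issue I2 (SHIFT)
c3: issue I3 (LSU)
c4: I3 read-ops
c5: I3 finished on LSU
c8: I1 finished on MUL
c9: I1→R4
c10: I2 read-ops
c11: I2 finished on SHIFT | I3→R2
c12: I2→R6
c13: issue I4 (MUL)
c14: I4 read-ops
c20: I4 finished on MUL
c21: I4→R6
c22: issue I5 (MUL)
c23: I5 read-ops | issue I6 (LSU)
c24: I6 read-ops
c25: I6 finished on LSU
c26: I6→R2
c27: issue I7 (ADD)
c28: I7 read-ops | issue I8 (LSU)
c29: I5 finished on MUL | I8 read-ops
c30: I5→R5 | I7 finished on ADD | I8 finished on LSU
c31: I7→R2 | I8→R0

I5 = (22, 23, 29, 30)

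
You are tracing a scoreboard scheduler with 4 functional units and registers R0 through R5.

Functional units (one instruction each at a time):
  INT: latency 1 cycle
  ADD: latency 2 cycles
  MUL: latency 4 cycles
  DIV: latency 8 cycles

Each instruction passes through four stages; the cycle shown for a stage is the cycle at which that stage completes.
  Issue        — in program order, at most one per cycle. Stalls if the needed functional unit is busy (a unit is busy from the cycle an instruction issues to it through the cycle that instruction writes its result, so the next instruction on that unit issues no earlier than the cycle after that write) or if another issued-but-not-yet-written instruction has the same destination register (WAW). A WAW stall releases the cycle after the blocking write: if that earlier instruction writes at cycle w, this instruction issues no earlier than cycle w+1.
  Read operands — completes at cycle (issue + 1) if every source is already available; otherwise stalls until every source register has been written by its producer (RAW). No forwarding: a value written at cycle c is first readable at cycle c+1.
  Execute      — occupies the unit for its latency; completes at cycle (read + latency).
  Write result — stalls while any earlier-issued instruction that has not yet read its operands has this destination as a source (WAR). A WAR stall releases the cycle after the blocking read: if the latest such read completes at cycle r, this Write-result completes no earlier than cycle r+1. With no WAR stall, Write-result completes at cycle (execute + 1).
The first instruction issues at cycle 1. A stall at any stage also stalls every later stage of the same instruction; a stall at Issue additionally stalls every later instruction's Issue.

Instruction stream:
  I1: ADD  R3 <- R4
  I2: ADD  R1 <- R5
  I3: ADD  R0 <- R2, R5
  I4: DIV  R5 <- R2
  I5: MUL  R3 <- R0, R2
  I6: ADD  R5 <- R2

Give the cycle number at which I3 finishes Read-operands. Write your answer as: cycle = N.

c1: I1→ADD
c2: I1 RO
c4: I1 EX
c5: I1 WR R3
c6: I2→ADD
c7: I2 RO
c9: I2 EX
c10: I2 WR R1
c11: I3→ADD
c12: I3 RO, I4→DIV
c13: I4 RO, I5→MUL
c14: I3 EX
c15: I3 WR R0
c16: I5 RO
c20: I5 EX
c21: I4 EX, I5 WR R3
c22: I4 WR R5
c23: I6→ADD
c24: I6 RO
c26: I6 EX
c27: I6 WR R5

cycle = 12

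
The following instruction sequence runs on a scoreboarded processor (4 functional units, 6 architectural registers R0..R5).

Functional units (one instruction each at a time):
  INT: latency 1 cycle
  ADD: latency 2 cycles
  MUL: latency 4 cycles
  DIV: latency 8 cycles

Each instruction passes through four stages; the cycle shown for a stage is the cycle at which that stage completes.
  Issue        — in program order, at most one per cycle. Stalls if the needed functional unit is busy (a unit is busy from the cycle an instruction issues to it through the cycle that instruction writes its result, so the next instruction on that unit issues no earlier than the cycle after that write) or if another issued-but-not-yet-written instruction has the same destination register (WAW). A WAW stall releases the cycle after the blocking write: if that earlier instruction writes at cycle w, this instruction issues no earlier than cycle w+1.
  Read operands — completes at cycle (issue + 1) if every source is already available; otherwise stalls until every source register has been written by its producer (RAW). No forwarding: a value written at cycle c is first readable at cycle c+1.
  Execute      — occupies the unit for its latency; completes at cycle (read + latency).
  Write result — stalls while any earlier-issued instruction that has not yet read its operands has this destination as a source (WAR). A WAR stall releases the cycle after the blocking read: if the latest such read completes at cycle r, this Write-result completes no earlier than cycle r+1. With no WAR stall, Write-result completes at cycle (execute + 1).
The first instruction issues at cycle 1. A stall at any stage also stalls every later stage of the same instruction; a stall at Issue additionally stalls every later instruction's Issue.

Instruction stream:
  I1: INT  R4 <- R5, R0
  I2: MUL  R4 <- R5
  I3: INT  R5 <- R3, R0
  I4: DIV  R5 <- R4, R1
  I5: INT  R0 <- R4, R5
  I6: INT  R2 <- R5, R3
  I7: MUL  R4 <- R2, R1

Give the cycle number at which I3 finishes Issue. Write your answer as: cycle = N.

I1 -> (1, 2, 3, 4)
I2 -> (5, 6, 10, 11)  // WAW R4: wait I1 write@4
I3 -> (6, 7, 8, 9)
I4 -> (10, 12, 20, 21)  // WAW R5: wait I3 write@9, RAW R4: wait I2 write@11
I5 -> (11, 22, 23, 24)  // RAW R5: wait I4 write@21
I6 -> (25, 26, 27, 28)  // struct: INT busy until I5 writes@24
I7 -> (26, 29, 33, 34)  // RAW R2: wait I6 write@28

cycle = 6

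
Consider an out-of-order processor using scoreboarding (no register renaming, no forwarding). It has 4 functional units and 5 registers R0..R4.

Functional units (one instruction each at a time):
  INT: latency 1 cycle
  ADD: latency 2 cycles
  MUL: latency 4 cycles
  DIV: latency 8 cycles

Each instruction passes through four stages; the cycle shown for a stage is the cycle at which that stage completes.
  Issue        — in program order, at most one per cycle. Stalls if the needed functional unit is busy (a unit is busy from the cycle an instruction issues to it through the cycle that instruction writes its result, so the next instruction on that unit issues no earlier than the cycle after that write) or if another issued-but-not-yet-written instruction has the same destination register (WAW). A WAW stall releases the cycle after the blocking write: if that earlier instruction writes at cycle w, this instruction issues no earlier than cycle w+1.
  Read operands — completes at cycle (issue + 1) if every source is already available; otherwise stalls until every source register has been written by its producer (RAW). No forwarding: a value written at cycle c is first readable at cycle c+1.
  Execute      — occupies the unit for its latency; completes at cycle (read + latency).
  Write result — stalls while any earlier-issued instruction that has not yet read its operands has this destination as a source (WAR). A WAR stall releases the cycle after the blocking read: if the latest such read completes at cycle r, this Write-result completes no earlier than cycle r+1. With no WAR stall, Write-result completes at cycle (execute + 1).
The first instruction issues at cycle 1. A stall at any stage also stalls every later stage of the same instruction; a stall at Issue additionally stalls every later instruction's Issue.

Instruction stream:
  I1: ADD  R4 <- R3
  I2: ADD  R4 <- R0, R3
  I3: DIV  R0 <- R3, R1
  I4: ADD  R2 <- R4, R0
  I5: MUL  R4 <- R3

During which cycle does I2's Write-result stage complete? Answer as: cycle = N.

cycle = 10

[I1] 1/2/4/5
[I2] 6/7/9/10  (struct: ADD busy until I1 writes@5)
[I3] 7/8/16/17
[I4] 11/18/20/21  (struct: ADD busy until I2 writes@10; RAW R0: wait I3 write@17)
[I5] 12/13/17/19  (WAR R4: wait I4 read@18)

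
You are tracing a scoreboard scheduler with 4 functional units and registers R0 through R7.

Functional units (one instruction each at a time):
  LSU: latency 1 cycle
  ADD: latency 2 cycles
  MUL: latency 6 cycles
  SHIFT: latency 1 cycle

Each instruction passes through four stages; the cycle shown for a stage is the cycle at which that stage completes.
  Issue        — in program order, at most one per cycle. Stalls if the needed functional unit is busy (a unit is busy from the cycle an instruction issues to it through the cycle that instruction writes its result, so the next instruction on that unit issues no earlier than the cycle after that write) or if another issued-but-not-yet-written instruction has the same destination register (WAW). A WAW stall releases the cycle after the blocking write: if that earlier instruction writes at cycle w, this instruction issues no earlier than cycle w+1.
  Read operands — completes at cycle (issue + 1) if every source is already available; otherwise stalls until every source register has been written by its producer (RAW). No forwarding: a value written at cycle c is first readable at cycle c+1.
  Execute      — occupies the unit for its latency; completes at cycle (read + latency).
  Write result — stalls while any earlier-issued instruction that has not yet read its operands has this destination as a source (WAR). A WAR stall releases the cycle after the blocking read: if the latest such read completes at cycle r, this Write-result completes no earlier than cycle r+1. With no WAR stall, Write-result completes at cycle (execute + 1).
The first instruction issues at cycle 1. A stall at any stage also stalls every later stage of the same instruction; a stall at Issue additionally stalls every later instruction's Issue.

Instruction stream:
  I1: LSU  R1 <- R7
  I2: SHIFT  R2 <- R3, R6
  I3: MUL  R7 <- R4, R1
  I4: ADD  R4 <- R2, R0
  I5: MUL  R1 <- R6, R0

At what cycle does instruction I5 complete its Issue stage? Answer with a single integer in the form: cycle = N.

cycle = 13

  I1 | 1 | 2 | 3 | 4
  I2 | 2 | 3 | 4 | 5
  I3 | 3 | 5 | 11 | 12   RAW R1: wait I1 write@4
  I4 | 4 | 6 | 8 | 9   RAW R2: wait I2 write@5
  I5 | 13 | 14 | 20 | 21   struct: MUL busy until I3 writes@12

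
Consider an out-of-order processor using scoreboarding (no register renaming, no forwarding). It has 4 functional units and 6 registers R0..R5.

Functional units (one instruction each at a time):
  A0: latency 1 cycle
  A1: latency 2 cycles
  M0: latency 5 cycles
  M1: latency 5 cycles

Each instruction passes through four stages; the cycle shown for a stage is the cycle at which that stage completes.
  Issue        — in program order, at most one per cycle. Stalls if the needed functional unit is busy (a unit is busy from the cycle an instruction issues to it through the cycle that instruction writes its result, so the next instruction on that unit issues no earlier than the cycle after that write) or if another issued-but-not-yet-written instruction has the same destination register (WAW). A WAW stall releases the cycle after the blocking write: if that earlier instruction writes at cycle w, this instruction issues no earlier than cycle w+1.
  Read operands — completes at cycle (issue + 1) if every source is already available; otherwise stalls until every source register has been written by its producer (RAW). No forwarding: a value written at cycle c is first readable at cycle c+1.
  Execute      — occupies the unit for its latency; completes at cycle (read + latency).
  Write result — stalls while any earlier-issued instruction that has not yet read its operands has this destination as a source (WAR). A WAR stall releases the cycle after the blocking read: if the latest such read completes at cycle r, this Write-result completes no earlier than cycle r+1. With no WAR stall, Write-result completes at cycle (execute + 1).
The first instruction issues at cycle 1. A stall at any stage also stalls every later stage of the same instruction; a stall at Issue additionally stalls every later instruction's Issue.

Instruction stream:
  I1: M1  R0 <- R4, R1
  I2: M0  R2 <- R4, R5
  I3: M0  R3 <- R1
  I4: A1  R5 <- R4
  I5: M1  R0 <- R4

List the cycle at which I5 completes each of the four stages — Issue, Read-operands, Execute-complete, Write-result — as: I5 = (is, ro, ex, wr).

[I1] 1/2/7/8
[I2] 2/3/8/9
[I3] 10/11/16/17  (struct: M0 busy until I2 writes@9)
[I4] 11/12/14/15
[I5] 12/13/18/19

I5 = (12, 13, 18, 19)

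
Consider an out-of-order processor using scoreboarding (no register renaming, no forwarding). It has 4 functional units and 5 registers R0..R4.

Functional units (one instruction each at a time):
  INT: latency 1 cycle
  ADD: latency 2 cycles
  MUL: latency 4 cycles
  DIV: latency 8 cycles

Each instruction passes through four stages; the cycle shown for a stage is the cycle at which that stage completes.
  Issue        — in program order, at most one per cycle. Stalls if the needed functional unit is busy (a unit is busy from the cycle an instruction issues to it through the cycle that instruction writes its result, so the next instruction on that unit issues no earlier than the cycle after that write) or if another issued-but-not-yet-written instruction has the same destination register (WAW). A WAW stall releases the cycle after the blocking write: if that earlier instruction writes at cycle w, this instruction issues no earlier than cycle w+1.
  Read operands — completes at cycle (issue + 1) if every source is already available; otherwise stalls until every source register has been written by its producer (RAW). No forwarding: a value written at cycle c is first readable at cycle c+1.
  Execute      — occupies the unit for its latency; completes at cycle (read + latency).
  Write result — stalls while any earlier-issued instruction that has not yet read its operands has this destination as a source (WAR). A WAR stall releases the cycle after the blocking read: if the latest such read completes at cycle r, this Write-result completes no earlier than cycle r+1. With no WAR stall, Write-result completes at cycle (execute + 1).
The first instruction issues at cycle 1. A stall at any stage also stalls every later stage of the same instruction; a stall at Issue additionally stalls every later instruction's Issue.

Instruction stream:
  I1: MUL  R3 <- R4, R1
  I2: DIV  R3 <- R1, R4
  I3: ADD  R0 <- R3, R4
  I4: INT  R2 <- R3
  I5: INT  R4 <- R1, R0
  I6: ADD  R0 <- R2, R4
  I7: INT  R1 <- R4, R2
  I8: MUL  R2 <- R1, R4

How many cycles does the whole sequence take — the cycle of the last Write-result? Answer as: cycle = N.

cycle 1: issue I1 (MUL)
cycle 2: I1 read-ops
cycle 6: I1 finished on MUL
cycle 7: I1→R3
cycle 8: issue I2 (DIV)
cycle 9: I2 read-ops · issue I3 (ADD)
cycle 10: issue I4 (INT)
cycle 17: I2 finished on DIV
cycle 18: I2→R3
cycle 19: I3 read-ops · I4 read-ops
cycle 20: I4 finished on INT
cycle 21: I3 finished on ADD · I4→R2
cycle 22: I3→R0 · issue I5 (INT)
cycle 23: I5 read-ops · issue I6 (ADD)
cycle 24: I5 finished on INT
cycle 25: I5→R4
cycle 26: I6 read-ops · issue I7 (INT)
cycle 27: I7 read-ops · issue I8 (MUL)
cycle 28: I6 finished on ADD · I7 finished on INT
cycle 29: I6→R0 · I7→R1
cycle 30: I8 read-ops
cycle 34: I8 finished on MUL
cycle 35: I8→R2

cycle = 35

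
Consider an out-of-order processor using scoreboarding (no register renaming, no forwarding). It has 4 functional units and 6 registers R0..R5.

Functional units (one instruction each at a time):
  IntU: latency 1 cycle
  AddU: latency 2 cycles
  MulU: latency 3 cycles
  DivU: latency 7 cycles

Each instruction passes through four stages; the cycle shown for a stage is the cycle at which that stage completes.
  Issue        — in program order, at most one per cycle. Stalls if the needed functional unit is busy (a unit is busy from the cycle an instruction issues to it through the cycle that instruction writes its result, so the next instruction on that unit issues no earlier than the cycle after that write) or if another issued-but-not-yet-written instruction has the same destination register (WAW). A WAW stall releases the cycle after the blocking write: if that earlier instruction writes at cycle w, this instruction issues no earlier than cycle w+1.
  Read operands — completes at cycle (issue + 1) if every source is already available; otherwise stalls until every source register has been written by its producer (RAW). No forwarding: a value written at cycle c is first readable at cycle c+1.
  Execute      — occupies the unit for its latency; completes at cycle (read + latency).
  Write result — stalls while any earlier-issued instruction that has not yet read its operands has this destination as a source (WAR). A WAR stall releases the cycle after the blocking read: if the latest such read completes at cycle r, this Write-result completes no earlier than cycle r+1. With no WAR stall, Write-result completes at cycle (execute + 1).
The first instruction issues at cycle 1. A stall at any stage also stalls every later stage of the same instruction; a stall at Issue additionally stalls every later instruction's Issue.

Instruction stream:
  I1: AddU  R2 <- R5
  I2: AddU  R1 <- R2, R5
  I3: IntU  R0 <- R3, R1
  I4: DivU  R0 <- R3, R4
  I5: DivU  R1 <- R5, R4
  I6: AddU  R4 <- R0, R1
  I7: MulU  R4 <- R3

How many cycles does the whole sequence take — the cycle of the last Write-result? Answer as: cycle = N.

cycle = 43

1) issue 1, read 2, done 4, write 5
2) issue 6, read 7, done 9, write 10  <struct: AddU busy until I1 writes@5>
3) issue 7, read 11, done 12, write 13  <RAW R1: wait I2 write@10>
4) issue 14, read 15, done 22, write 23  <WAW R0: wait I3 write@13>
5) issue 24, read 25, done 32, write 33  <struct: DivU busy until I4 writes@23>
6) issue 25, read 34, done 36, write 37  <RAW R1: wait I5 write@33>
7) issue 38, read 39, done 42, write 43  <WAW R4: wait I6 write@37>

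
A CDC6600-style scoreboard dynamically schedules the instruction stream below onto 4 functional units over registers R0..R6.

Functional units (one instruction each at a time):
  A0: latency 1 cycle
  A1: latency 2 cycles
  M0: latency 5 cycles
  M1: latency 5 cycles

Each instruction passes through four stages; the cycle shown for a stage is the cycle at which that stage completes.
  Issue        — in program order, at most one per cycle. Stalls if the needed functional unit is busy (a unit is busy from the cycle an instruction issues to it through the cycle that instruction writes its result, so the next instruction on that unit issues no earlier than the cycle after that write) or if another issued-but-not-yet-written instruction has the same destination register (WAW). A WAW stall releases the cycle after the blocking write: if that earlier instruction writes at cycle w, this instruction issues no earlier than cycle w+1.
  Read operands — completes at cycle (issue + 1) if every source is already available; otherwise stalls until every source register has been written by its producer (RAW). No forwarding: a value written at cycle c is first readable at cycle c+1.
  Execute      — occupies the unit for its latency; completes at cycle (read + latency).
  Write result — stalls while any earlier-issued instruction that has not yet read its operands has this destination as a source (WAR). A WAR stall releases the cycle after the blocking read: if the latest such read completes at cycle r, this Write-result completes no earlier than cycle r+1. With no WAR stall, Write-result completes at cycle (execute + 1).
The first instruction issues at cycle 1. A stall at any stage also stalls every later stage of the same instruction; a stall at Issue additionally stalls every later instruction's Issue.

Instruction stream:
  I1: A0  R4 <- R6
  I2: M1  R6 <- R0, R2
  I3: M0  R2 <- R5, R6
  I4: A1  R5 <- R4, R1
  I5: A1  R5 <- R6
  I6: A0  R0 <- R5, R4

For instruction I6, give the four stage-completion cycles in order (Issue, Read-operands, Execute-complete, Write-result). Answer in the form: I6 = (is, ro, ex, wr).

I6 = (13, 17, 18, 19)

cycle 1: I1 dispatched to A0
cycle 2: I1 operands ready, I2 dispatched to M1
cycle 3: I1 complete, I2 operands ready, I3 dispatched to M0
cycle 4: R4←I1, I4 dispatched to A1
cycle 5: I4 operands ready
cycle 7: I4 complete
cycle 8: I2 complete
cycle 9: R6←I2
cycle 10: I3 operands ready
cycle 11: R5←I4
cycle 12: I5 dispatched to A1
cycle 13: I5 operands ready, I6 dispatched to A0
cycle 15: I3 complete, I5 complete
cycle 16: R2←I3, R5←I5
cycle 17: I6 operands ready
cycle 18: I6 complete
cycle 19: R0←I6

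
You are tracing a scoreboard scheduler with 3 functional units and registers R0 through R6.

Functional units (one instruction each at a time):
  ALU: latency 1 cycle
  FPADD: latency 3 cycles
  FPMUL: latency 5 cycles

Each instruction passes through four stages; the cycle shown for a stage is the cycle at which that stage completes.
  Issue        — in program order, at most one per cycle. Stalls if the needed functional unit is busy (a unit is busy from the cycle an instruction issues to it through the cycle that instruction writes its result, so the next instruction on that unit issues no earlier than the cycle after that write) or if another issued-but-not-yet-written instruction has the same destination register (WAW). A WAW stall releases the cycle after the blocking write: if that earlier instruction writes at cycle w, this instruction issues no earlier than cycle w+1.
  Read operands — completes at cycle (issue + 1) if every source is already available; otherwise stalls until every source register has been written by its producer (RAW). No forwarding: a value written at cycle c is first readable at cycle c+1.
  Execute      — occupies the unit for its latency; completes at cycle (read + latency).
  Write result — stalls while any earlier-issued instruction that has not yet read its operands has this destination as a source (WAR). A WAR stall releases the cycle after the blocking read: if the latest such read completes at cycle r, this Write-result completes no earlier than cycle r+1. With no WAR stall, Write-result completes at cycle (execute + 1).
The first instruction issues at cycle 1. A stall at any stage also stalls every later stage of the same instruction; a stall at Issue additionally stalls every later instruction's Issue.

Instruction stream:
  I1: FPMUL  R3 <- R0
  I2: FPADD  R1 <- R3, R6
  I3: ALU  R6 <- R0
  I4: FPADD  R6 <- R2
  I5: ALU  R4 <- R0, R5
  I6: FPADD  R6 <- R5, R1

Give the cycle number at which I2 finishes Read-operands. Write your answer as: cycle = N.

t=1  issue I1 (FPMUL)
t=2  I1 read-ops, issue I2 (FPADD)
t=3  issue I3 (ALU)
t=4  I3 read-ops
t=5  I3 finished on ALU
t=7  I1 finished on FPMUL
t=8  I1→R3
t=9  I2 read-ops
t=10  I3→R6
t=12  I2 finished on FPADD
t=13  I2→R1
t=14  issue I4 (FPADD)
t=15  I4 read-ops, issue I5 (ALU)
t=16  I5 read-ops
t=17  I5 finished on ALU
t=18  I4 finished on FPADD, I5→R4
t=19  I4→R6
t=20  issue I6 (FPADD)
t=21  I6 read-ops
t=24  I6 finished on FPADD
t=25  I6→R6

cycle = 9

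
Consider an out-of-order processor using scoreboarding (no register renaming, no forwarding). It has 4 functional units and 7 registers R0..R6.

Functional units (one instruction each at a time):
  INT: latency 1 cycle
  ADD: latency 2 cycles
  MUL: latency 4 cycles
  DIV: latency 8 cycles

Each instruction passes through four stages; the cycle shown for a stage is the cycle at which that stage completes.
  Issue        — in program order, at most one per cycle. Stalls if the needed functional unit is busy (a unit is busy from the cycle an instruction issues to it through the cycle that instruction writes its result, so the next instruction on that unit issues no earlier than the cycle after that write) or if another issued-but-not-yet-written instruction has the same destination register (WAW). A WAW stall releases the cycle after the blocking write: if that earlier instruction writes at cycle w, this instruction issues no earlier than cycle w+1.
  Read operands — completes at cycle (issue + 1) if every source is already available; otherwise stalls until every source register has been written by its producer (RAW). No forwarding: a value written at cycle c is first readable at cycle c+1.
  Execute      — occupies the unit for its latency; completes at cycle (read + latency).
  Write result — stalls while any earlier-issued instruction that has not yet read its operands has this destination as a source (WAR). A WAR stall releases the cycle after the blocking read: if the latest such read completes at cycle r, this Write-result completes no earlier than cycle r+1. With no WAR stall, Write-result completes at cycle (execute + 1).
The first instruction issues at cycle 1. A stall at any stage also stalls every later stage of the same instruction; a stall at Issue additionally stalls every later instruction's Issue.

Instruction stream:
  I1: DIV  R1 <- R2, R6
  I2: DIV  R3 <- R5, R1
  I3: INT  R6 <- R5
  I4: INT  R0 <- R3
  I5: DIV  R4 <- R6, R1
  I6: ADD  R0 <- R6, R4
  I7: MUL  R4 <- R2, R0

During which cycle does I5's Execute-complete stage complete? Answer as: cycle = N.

  I1 | 1 | 2 | 10 | 11
  I2 | 12 | 13 | 21 | 22   struct: DIV busy until I1 writes@11
  I3 | 13 | 14 | 15 | 16
  I4 | 17 | 23 | 24 | 25   struct: INT busy until I3 writes@16 · RAW R3: wait I2 write@22
  I5 | 23 | 24 | 32 | 33   struct: DIV busy until I2 writes@22
  I6 | 26 | 34 | 36 | 37   WAW R0: wait I4 write@25 · RAW R4: wait I5 write@33
  I7 | 34 | 38 | 42 | 43   WAW R4: wait I5 write@33 · RAW R0: wait I6 write@37

cycle = 32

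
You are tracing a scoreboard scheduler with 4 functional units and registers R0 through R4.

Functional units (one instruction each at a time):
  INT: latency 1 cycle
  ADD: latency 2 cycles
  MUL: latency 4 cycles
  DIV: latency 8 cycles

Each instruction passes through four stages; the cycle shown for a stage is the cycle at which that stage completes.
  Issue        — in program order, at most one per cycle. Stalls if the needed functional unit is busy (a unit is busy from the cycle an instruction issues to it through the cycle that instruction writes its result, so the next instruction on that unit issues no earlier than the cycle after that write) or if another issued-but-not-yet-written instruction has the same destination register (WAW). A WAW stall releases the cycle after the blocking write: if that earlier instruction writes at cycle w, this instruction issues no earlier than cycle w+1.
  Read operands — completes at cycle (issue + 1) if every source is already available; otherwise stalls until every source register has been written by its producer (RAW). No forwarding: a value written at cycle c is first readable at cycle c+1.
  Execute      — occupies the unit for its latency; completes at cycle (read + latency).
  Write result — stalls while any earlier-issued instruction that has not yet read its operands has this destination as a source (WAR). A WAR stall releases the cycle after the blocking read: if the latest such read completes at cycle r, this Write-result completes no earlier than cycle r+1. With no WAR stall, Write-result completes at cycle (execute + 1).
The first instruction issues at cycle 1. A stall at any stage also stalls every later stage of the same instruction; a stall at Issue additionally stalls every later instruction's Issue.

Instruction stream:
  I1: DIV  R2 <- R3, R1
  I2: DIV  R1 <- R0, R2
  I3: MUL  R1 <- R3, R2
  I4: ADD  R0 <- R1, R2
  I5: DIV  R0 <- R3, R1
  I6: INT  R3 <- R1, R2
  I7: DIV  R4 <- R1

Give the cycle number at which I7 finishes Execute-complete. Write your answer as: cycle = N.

cycle = 54

[I1] 1/2/10/11
[I2] 12/13/21/22  (struct: DIV busy until I1 writes@11)
[I3] 23/24/28/29  (WAW R1: wait I2 write@22)
[I4] 24/30/32/33  (RAW R1: wait I3 write@29)
[I5] 34/35/43/44  (WAW R0: wait I4 write@33)
[I6] 35/36/37/38
[I7] 45/46/54/55  (struct: DIV busy until I5 writes@44)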